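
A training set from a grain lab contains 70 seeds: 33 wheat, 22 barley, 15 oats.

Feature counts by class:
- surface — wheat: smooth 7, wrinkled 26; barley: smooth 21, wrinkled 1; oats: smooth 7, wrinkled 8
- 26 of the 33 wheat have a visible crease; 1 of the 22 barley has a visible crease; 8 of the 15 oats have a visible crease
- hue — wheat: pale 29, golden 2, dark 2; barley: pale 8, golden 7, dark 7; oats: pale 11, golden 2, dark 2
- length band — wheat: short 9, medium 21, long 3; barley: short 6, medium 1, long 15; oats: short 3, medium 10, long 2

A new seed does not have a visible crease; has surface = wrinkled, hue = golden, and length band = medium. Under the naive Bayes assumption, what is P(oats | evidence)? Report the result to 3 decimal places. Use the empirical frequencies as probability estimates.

wheat: (33/70) × (26/33) × (7/33) × (2/33) × (21/33) ≈ 0.00303865
barley: (22/70) × (1/22) × (21/22) × (7/22) × (1/22) ≈ 0.00019722
oats: (15/70) × (8/15) × (7/15) × (2/15) × (10/15) ≈ 0.00474074
P(oats | x) = 0.00474074 / 0.00797661 ≈ 0.594

0.594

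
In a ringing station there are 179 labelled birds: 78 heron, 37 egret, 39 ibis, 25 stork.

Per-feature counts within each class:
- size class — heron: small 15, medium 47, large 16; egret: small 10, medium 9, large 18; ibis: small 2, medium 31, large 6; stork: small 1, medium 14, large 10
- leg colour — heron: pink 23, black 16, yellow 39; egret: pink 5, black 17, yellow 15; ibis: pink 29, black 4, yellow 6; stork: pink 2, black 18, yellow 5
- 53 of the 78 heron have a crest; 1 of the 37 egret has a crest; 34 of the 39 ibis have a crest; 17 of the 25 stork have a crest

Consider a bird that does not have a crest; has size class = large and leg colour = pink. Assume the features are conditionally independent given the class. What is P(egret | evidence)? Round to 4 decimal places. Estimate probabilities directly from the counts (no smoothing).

0.5028

heron: (78/179) × (16/78) × (23/78) × (25/78) ≈ 0.00844784
egret: (37/179) × (18/37) × (5/37) × (36/37) ≈ 0.0132217
ibis: (39/179) × (6/39) × (29/39) × (5/39) ≈ 0.00319549
stork: (25/179) × (10/25) × (2/25) × (8/25) ≈ 0.00143017
P(egret | x) = 0.0132217 / 0.0262952 ≈ 0.5028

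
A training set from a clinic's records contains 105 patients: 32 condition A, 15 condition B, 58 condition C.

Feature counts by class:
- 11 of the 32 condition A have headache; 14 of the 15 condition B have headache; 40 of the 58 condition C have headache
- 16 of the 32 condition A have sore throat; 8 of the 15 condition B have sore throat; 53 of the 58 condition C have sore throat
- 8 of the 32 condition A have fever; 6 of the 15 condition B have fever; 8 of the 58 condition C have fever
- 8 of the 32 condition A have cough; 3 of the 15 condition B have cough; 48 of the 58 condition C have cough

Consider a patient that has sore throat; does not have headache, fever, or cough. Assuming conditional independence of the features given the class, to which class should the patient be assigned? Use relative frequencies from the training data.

condition A

condition A: (32/105) × (21/32) × (16/32) × (24/32) × (24/32) = 0.05625
condition B: (15/105) × (1/15) × (8/15) × (9/15) × (12/15) ≈ 0.0024381
condition C: (58/105) × (18/58) × (53/58) × (50/58) × (10/58) ≈ 0.0232833
Highest score → condition A.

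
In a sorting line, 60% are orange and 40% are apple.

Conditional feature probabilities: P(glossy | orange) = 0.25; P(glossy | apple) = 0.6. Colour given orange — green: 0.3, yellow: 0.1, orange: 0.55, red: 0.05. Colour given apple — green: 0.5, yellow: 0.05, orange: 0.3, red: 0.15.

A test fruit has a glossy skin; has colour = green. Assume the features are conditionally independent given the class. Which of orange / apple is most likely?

apple

orange: 0.6 × 0.25 × 0.3 = 0.045
apple: 0.4 × 0.6 × 0.5 = 0.12
Highest score → apple.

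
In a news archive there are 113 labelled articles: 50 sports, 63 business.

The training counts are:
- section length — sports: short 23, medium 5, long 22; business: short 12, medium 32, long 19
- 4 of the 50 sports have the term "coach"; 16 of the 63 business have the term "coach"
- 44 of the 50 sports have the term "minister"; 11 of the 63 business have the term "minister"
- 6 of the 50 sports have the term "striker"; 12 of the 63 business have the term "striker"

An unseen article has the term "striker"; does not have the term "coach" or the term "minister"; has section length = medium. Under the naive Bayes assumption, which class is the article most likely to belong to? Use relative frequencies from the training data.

business

sports: (50/113) × (5/50) × (46/50) × (6/50) × (6/50) ≈ 0.000586195
business: (63/113) × (32/63) × (47/63) × (52/63) × (12/63) ≈ 0.0332149
Highest score → business.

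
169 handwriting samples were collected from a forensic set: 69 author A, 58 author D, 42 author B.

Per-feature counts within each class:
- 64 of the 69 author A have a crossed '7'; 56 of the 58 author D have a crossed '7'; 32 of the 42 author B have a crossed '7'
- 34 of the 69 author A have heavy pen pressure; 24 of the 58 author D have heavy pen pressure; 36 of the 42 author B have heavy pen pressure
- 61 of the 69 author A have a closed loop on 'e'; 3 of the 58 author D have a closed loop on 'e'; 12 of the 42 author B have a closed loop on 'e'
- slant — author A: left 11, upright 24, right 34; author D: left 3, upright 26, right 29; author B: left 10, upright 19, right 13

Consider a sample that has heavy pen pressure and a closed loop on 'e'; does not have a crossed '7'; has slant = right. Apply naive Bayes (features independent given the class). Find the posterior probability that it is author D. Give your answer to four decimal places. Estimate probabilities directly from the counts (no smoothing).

0.0116

author A: (69/169) × (5/69) × (34/69) × (61/69) × (34/69) ≈ 0.00635073
author D: (58/169) × (2/58) × (24/58) × (3/58) × (29/58) ≈ 0.000126646
author B: (42/169) × (10/42) × (36/42) × (12/42) × (13/42) ≈ 0.00448531
P(author D | x) = 0.000126646 / 0.010962686 ≈ 0.0116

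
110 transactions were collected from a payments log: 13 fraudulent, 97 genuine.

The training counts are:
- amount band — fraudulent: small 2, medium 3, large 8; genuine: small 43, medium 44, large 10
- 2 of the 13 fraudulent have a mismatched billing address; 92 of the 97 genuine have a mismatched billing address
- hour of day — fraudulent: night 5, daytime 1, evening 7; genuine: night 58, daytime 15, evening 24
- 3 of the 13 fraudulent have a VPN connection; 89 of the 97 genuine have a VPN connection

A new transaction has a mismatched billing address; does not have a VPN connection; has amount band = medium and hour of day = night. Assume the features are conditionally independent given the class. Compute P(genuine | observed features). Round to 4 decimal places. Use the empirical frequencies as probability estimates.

0.9378

fraudulent: (13/110) × (3/13) × (2/13) × (5/13) × (10/13) ≈ 0.00124136
genuine: (97/110) × (44/97) × (92/97) × (58/97) × (8/97) ≈ 0.018709
P(genuine | x) = 0.018709 / 0.01995036 ≈ 0.9378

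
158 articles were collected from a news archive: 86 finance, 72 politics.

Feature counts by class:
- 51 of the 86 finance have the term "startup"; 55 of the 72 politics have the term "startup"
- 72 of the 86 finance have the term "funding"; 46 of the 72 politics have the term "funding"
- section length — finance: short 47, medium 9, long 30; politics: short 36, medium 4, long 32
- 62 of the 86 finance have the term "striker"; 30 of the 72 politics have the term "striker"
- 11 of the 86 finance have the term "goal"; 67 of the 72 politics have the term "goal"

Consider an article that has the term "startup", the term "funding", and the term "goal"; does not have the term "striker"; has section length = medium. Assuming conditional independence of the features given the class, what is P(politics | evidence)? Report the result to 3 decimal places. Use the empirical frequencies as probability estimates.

0.869

finance: (86/158) × (51/86) × (72/86) × (9/86) × (24/86) × (11/86) ≈ 0.00100948
politics: (72/158) × (55/72) × (46/72) × (4/72) × (42/72) × (67/72) ≈ 0.00670683
P(politics | x) = 0.00670683 / 0.00771631 ≈ 0.869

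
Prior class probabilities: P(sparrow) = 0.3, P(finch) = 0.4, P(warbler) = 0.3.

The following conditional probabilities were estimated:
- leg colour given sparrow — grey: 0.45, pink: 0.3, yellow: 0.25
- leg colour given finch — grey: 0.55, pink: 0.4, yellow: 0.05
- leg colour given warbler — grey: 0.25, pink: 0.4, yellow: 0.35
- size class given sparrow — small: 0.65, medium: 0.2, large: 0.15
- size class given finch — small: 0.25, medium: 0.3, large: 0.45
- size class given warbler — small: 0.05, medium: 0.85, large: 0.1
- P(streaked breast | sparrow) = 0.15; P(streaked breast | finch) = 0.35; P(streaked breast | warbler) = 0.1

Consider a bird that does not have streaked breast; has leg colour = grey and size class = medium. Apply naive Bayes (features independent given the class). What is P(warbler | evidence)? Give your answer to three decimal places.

0.466

sparrow: 0.3 × 0.45 × 0.2 × (1−0.15) = 0.02295
finch: 0.4 × 0.55 × 0.3 × (1−0.35) = 0.0429
warbler: 0.3 × 0.25 × 0.85 × (1−0.1) = 0.057375
P(warbler | x) = 0.057375 / 0.123225 ≈ 0.466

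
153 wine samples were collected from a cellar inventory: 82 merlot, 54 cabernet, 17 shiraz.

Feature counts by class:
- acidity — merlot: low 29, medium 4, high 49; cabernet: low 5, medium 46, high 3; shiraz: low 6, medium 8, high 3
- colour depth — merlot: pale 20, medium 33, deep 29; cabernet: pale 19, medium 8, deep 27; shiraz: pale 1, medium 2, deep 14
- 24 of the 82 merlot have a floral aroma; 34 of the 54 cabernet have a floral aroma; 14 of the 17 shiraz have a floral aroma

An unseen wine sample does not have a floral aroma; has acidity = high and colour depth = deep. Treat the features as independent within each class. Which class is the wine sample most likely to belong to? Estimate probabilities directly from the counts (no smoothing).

merlot: (82/153) × (49/82) × (29/82) × (58/82) ≈ 0.080113
cabernet: (54/153) × (3/54) × (27/54) × (20/54) ≈ 0.00363108
shiraz: (17/153) × (3/17) × (14/17) × (3/17) ≈ 0.00284958
Highest score → merlot.

merlot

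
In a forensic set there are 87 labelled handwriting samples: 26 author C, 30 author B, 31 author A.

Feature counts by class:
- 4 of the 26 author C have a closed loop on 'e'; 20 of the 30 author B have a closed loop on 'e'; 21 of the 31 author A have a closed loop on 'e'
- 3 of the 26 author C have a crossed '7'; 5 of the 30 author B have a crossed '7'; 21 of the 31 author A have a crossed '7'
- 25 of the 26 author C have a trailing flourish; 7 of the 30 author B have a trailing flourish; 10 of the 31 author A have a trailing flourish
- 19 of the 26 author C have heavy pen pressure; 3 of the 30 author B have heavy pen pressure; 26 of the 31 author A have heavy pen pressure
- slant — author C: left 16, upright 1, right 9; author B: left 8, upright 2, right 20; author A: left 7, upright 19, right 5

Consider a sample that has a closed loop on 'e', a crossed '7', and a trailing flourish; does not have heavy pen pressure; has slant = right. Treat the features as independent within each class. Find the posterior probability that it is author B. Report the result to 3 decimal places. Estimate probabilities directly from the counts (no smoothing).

0.744

author C: (26/87) × (4/26) × (3/26) × (25/26) × (7/26) × (9/26) ≈ 0.000475389
author B: (30/87) × (20/30) × (5/30) × (7/30) × (27/30) × (20/30) ≈ 0.00536398
author A: (31/87) × (21/31) × (21/31) × (10/31) × (5/31) × (5/31) ≈ 0.00137218
P(author B | x) = 0.00536398 / 0.007211549 ≈ 0.744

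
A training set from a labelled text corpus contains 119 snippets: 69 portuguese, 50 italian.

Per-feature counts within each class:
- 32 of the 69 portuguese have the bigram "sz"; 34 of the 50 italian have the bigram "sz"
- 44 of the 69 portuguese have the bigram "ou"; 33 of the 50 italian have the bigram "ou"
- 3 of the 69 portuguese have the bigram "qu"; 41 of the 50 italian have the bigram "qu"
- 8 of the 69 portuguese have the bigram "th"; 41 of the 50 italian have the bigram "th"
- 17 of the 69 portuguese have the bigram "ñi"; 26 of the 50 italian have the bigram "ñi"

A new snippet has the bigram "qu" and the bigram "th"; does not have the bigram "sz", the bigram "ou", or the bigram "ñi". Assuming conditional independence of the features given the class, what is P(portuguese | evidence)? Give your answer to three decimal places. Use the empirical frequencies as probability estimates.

portuguese: (69/119) × (37/69) × (25/69) × (3/69) × (8/69) × (52/69) ≈ 0.00042797
italian: (50/119) × (16/50) × (17/50) × (41/50) × (41/50) × (24/50) ≈ 0.0147544
P(portuguese | x) = 0.00042797 / 0.01518237 ≈ 0.028

0.028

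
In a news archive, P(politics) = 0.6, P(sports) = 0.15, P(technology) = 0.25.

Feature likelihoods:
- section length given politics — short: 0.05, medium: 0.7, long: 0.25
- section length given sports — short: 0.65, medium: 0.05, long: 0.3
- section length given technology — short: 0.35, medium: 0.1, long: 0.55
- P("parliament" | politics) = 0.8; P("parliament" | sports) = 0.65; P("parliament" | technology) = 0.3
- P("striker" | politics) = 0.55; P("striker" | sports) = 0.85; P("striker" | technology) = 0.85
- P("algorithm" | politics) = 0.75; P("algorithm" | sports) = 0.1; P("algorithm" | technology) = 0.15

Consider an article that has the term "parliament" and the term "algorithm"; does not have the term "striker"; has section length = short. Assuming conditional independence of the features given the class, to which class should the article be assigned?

politics: 0.6 × 0.05 × 0.8 × (1−0.55) × 0.75 = 0.0081
sports: 0.15 × 0.65 × 0.65 × (1−0.85) × 0.1 = 0.000950625
technology: 0.25 × 0.35 × 0.3 × (1−0.85) × 0.15 = 0.000590625
Highest score → politics.

politics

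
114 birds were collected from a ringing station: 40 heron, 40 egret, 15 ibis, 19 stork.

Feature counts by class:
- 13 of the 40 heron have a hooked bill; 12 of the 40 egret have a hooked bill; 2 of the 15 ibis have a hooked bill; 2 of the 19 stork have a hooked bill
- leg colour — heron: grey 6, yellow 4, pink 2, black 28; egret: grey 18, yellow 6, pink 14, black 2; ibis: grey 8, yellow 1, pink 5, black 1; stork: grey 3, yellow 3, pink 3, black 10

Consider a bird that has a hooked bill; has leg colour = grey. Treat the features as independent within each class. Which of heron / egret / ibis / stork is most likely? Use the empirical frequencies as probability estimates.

egret

heron: (40/114) × (13/40) × (6/40) ≈ 0.0171053
egret: (40/114) × (12/40) × (18/40) ≈ 0.0473684
ibis: (15/114) × (2/15) × (8/15) ≈ 0.00935673
stork: (19/114) × (2/19) × (3/19) ≈ 0.00277008
Highest score → egret.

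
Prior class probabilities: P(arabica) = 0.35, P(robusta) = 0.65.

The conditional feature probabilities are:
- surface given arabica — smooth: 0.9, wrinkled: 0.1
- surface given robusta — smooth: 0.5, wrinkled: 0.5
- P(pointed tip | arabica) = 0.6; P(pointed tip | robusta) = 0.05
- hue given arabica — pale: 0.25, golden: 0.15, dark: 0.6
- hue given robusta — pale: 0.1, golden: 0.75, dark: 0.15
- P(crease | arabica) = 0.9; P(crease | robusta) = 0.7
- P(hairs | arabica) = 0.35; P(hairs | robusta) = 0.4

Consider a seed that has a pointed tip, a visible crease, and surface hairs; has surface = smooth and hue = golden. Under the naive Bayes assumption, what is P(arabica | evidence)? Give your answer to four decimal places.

0.7235

arabica: 0.35 × 0.9 × 0.6 × 0.15 × 0.9 × 0.35 = 0.00893025
robusta: 0.65 × 0.5 × 0.05 × 0.75 × 0.7 × 0.4 = 0.0034125
P(arabica | x) = 0.00893025 / 0.01234275 ≈ 0.7235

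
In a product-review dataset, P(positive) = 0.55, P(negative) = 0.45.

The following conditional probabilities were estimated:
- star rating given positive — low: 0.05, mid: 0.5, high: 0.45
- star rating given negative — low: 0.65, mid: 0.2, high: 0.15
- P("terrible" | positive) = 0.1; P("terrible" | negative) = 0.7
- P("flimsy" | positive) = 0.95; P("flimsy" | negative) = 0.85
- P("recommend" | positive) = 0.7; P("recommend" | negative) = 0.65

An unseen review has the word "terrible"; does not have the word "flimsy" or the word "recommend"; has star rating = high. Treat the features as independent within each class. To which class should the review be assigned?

negative

positive: 0.55 × 0.45 × 0.1 × (1−0.95) × (1−0.7) = 0.00037125
negative: 0.45 × 0.15 × 0.7 × (1−0.85) × (1−0.65) = 0.002480625
Highest score → negative.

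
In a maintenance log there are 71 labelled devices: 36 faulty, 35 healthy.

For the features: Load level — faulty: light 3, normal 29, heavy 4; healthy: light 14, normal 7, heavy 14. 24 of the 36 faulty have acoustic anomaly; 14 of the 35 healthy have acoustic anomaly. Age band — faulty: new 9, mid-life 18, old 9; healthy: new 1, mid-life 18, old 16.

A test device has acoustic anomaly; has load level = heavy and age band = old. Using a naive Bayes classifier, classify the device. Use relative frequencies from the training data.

healthy

faulty: (36/71) × (4/36) × (24/36) × (9/36) ≈ 0.00938967
healthy: (35/71) × (14/35) × (14/35) × (16/35) ≈ 0.0360563
Highest score → healthy.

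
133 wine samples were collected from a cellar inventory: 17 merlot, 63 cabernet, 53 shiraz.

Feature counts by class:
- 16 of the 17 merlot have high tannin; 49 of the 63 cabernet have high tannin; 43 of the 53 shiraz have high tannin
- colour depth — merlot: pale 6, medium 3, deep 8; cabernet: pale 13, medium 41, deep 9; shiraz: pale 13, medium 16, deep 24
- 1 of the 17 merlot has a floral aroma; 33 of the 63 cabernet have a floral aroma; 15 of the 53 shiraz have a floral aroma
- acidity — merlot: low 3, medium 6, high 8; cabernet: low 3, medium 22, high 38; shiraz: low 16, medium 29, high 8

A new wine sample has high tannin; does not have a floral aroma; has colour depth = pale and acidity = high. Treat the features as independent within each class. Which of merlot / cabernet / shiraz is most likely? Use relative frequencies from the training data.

merlot: (17/133) × (16/17) × (6/17) × (16/17) × (8/17) ≈ 0.0188054
cabernet: (63/133) × (49/63) × (13/63) × (30/63) × (38/63) ≈ 0.0218359
shiraz: (53/133) × (43/53) × (13/53) × (38/53) × (8/53) ≈ 0.00858235
Highest score → cabernet.

cabernet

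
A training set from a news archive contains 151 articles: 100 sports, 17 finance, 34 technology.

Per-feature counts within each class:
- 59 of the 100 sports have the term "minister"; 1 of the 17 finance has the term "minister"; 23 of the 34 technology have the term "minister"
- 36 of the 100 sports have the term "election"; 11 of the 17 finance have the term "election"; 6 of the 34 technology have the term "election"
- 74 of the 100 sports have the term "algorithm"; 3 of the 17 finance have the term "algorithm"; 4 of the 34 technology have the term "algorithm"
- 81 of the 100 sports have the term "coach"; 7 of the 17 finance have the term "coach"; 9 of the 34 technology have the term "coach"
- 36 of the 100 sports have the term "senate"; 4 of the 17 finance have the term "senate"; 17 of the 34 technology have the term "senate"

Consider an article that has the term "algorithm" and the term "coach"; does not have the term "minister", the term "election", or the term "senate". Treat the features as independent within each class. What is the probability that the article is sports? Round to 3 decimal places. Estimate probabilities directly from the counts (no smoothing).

sports: (100/151) × (41/100) × (64/100) × (74/100) × (81/100) × (64/100) ≈ 0.0666628
finance: (17/151) × (16/17) × (6/17) × (3/17) × (7/17) × (13/17) ≈ 0.00207808
technology: (34/151) × (11/34) × (28/34) × (4/34) × (9/34) × (17/34) ≈ 0.000934135
P(sports | x) = 0.0666628 / 0.069675015 ≈ 0.957

0.957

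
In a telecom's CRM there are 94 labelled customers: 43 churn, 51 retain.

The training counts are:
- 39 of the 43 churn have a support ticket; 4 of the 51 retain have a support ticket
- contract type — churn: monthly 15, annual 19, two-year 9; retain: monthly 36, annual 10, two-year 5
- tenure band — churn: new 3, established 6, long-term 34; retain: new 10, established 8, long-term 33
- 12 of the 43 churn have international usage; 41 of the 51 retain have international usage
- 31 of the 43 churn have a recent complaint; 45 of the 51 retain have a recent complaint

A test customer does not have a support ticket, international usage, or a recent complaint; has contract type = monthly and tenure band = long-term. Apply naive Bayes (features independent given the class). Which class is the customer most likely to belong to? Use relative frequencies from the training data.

churn: (43/94) × (4/43) × (15/43) × (34/43) × (31/43) × (12/43) ≈ 0.00236141
retain: (51/94) × (47/51) × (36/51) × (33/51) × (10/51) × (6/51) ≈ 0.00526814
Highest score → retain.

retain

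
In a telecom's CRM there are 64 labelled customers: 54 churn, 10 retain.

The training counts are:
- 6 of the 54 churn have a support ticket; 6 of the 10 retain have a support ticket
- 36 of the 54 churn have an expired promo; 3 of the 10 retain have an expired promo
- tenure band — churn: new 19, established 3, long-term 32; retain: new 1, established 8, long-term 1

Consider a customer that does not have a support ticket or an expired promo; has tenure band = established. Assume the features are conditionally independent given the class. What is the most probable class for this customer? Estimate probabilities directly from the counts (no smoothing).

churn: (54/64) × (48/54) × (18/54) × (3/54) ≈ 0.0138889
retain: (10/64) × (4/10) × (7/10) × (8/10) = 0.035
Highest score → retain.

retain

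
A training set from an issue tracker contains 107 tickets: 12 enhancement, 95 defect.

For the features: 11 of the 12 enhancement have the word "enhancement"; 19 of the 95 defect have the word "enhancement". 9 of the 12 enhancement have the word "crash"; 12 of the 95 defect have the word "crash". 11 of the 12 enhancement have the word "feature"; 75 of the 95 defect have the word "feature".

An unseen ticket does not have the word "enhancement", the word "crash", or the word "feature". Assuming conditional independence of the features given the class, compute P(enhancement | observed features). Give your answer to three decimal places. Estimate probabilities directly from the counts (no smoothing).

enhancement: (12/107) × (1/12) × (3/12) × (1/12) ≈ 0.000194704
defect: (95/107) × (76/95) × (83/95) × (20/95) ≈ 0.130644
P(enhancement | x) = 0.000194704 / 0.130838704 ≈ 0.001

0.001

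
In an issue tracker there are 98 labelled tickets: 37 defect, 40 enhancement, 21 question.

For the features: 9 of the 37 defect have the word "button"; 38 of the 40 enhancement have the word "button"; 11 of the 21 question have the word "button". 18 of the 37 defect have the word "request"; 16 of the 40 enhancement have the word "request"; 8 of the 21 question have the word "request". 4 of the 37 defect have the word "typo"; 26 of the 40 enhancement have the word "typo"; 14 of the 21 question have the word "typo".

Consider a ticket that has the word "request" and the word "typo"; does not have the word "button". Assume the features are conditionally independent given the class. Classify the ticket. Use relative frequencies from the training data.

question

defect: (37/98) × (28/37) × (18/37) × (4/37) ≈ 0.0150266
enhancement: (40/98) × (2/40) × (16/40) × (26/40) ≈ 0.00530612
question: (21/98) × (10/21) × (8/21) × (14/21) ≈ 0.0259151
Highest score → question.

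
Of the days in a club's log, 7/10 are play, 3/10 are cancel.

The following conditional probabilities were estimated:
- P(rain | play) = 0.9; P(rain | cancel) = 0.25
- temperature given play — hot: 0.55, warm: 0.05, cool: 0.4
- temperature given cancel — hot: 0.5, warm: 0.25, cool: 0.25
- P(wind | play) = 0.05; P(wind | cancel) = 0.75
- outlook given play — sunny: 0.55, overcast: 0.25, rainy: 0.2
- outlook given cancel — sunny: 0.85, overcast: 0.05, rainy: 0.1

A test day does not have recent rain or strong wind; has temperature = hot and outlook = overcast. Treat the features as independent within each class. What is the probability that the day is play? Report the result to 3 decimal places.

play: 0.7 × (1−0.9) × 0.55 × (1−0.05) × 0.25 = 0.00914375
cancel: 0.3 × (1−0.25) × 0.5 × (1−0.75) × 0.05 = 0.00140625
P(play | x) = 0.00914375 / 0.01055 ≈ 0.867

0.867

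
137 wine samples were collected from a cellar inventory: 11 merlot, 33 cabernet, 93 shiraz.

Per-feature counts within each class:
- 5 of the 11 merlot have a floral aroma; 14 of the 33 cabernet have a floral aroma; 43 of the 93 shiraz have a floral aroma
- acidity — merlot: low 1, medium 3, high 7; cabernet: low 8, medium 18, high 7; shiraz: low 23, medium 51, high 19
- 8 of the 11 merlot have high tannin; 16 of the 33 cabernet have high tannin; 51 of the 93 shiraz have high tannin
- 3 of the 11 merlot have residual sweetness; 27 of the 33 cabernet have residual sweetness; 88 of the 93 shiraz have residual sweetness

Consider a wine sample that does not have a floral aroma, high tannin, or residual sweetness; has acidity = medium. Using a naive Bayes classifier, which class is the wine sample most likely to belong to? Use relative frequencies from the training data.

cabernet

merlot: (11/137) × (6/11) × (3/11) × (3/11) × (8/11) ≈ 0.00236911
cabernet: (33/137) × (19/33) × (18/33) × (17/33) × (6/33) ≈ 0.00708539
shiraz: (93/137) × (50/93) × (51/93) × (42/93) × (5/93) ≈ 0.00485948
Highest score → cabernet.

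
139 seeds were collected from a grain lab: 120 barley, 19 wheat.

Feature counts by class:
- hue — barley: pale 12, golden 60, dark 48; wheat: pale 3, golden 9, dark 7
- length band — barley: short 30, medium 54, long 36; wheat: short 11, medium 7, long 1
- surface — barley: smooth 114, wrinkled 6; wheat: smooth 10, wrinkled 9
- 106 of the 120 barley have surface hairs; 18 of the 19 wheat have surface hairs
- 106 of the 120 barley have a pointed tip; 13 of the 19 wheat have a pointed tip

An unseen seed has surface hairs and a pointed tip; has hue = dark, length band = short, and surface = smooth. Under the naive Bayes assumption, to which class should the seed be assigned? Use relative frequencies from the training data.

barley

barley: (120/139) × (48/120) × (30/120) × (114/120) × (106/120) × (106/120) ≈ 0.063994
wheat: (19/139) × (7/19) × (11/19) × (10/19) × (18/19) × (13/19) ≈ 0.00994666
Highest score → barley.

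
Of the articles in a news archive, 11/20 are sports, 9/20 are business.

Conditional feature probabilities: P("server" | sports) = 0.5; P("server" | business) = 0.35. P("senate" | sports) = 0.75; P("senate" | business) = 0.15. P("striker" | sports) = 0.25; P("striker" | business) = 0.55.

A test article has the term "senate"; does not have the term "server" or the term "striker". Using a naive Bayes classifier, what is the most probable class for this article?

sports

sports: 0.55 × (1−0.5) × 0.75 × (1−0.25) = 0.1546875
business: 0.45 × (1−0.35) × 0.15 × (1−0.55) = 0.01974375
Highest score → sports.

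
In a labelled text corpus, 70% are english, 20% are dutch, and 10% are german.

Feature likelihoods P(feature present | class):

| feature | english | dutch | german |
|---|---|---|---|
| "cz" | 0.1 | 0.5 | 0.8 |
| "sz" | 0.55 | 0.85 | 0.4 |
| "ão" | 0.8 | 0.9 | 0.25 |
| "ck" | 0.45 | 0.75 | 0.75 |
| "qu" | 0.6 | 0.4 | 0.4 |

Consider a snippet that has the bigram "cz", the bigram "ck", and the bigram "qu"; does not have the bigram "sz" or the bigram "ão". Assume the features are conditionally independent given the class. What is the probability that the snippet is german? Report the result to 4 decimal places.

0.8339

english: 0.7 × 0.1 × (1−0.55) × (1−0.8) × 0.45 × 0.6 = 0.001701
dutch: 0.2 × 0.5 × (1−0.85) × (1−0.9) × 0.75 × 0.4 = 0.00045
german: 0.1 × 0.8 × (1−0.4) × (1−0.25) × 0.75 × 0.4 = 0.0108
P(german | x) = 0.0108 / 0.012951 ≈ 0.8339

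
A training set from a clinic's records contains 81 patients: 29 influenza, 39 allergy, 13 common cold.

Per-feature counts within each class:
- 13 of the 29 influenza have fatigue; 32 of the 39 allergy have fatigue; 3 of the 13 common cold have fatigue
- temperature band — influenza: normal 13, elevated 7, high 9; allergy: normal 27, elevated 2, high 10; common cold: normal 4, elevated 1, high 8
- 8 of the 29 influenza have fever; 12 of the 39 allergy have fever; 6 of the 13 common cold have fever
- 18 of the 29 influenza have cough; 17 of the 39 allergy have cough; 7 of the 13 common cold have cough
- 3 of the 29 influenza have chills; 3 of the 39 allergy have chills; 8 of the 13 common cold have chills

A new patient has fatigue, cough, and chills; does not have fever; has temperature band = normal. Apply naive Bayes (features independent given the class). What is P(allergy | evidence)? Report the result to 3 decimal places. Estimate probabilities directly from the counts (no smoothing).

influenza: (29/81) × (13/29) × (13/29) × (21/29) × (18/29) × (3/29) ≈ 0.00334521
allergy: (39/81) × (32/39) × (27/39) × (27/39) × (17/39) × (3/39) ≈ 0.00634898
common cold: (13/81) × (3/13) × (4/13) × (7/13) × (7/13) × (8/13) ≈ 0.00203333
P(allergy | x) = 0.00634898 / 0.01172752 ≈ 0.541

0.541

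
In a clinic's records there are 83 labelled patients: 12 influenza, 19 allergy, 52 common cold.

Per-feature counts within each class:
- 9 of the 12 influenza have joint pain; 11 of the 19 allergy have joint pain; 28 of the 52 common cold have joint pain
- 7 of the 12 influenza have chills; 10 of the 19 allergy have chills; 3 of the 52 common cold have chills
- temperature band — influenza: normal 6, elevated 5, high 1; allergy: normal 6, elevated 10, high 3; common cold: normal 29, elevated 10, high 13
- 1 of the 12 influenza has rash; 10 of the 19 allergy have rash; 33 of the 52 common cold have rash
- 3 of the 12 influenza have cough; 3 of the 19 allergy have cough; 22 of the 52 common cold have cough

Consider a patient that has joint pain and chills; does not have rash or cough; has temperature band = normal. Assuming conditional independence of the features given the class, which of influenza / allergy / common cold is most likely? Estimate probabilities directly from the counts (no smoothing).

influenza: (12/83) × (9/12) × (7/12) × (6/12) × (11/12) × (9/12) ≈ 0.0217432
allergy: (19/83) × (11/19) × (10/19) × (6/19) × (9/19) × (16/19) ≈ 0.00878646
common cold: (52/83) × (28/52) × (3/52) × (29/52) × (19/52) × (30/52) ≈ 0.00228802
Highest score → influenza.

influenza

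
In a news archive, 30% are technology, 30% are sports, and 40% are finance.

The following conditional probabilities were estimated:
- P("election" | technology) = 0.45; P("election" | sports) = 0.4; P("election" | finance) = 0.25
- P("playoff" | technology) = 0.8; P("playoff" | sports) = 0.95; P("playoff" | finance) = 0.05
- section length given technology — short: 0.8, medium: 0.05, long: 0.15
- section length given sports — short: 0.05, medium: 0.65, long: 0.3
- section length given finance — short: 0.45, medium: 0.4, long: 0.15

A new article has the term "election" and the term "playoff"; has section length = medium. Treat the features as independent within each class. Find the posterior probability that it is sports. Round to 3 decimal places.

0.909

technology: 0.3 × 0.45 × 0.8 × 0.05 = 0.0054
sports: 0.3 × 0.4 × 0.95 × 0.65 = 0.0741
finance: 0.4 × 0.25 × 0.05 × 0.4 = 0.002
P(sports | x) = 0.0741 / 0.0815 ≈ 0.909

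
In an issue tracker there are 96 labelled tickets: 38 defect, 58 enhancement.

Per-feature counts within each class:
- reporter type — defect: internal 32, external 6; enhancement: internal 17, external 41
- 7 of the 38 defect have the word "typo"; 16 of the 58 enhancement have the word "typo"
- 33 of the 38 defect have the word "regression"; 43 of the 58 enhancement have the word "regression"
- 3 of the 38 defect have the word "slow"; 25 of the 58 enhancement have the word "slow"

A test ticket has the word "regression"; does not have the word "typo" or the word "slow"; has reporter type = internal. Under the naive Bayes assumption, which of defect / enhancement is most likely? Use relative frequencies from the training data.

defect

defect: (38/96) × (32/38) × (31/38) × (33/38) × (35/38) ≈ 0.217506
enhancement: (58/96) × (17/58) × (42/58) × (43/58) × (33/58) ≈ 0.054091
Highest score → defect.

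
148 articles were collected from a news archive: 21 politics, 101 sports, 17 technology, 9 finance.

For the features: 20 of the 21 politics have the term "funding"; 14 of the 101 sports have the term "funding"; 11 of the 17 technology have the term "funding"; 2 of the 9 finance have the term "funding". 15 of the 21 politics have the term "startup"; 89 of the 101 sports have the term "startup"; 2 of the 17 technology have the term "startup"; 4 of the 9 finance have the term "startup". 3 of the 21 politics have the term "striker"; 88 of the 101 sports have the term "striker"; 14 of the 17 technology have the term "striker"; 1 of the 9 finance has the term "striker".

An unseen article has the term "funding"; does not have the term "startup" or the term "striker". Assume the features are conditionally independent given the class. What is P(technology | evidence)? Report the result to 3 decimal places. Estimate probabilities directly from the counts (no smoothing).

0.219

politics: (21/148) × (20/21) × (6/21) × (18/21) ≈ 0.0330943
sports: (101/148) × (14/101) × (12/101) × (13/101) ≈ 0.0014466
technology: (17/148) × (11/17) × (15/17) × (3/17) ≈ 0.011573
finance: (9/148) × (2/9) × (5/9) × (8/9) ≈ 0.00667334
P(technology | x) = 0.011573 / 0.05278724 ≈ 0.219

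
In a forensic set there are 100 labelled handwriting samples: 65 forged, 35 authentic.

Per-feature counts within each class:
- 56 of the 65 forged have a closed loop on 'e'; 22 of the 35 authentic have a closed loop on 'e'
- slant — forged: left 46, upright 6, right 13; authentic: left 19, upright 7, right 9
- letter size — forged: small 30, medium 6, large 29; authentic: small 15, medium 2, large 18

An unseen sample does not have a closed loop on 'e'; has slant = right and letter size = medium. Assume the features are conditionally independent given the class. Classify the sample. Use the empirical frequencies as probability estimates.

forged: (65/100) × (9/65) × (13/65) × (6/65) ≈ 0.00166154
authentic: (35/100) × (13/35) × (9/35) × (2/35) ≈ 0.0019102
Highest score → authentic.

authentic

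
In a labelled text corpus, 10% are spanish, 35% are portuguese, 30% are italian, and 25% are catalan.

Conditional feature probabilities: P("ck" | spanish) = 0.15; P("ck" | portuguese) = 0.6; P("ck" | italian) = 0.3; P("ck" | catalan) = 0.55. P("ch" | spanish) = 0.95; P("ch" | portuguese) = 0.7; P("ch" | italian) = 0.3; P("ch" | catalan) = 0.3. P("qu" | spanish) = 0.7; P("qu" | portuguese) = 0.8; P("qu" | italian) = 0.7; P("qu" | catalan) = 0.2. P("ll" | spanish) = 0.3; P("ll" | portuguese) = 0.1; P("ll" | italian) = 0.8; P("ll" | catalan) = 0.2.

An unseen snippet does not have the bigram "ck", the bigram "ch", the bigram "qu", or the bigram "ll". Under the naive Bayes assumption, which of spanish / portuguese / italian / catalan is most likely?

spanish: 0.1 × (1−0.15) × (1−0.95) × (1−0.7) × (1−0.3) = 0.0008925
portuguese: 0.35 × (1−0.6) × (1−0.7) × (1−0.8) × (1−0.1) = 0.00756
italian: 0.3 × (1−0.3) × (1−0.3) × (1−0.7) × (1−0.8) = 0.00882
catalan: 0.25 × (1−0.55) × (1−0.3) × (1−0.2) × (1−0.2) = 0.0504
Highest score → catalan.

catalan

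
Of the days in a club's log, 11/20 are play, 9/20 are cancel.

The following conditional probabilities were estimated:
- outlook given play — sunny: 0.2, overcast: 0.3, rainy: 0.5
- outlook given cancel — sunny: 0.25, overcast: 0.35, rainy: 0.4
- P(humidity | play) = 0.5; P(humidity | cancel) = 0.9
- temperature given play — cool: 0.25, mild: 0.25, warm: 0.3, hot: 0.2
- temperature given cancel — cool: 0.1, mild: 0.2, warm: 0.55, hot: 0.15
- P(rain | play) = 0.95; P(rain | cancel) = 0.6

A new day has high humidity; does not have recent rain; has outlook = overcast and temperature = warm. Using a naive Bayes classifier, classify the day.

play: 0.55 × 0.3 × 0.5 × 0.3 × (1−0.95) = 0.0012375
cancel: 0.45 × 0.35 × 0.9 × 0.55 × (1−0.6) = 0.031185
Highest score → cancel.

cancel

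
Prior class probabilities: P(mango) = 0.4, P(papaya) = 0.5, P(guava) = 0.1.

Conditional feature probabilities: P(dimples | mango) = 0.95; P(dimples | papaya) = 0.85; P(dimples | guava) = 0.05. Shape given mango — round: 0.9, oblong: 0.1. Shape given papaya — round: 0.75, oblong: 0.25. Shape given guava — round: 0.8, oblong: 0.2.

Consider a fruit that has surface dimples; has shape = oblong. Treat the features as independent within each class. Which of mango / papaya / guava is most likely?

papaya

mango: 0.4 × 0.95 × 0.1 = 0.038
papaya: 0.5 × 0.85 × 0.25 = 0.10625
guava: 0.1 × 0.05 × 0.2 = 0.001
Highest score → papaya.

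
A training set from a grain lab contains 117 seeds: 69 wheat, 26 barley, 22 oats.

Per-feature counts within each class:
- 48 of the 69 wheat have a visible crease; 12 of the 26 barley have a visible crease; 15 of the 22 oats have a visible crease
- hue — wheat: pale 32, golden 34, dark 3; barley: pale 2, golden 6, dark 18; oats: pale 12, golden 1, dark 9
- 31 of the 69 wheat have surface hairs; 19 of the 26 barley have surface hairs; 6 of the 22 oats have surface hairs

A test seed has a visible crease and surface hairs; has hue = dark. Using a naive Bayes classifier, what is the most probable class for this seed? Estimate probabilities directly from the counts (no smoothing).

wheat: (69/117) × (48/69) × (3/69) × (31/69) ≈ 0.00801383
barley: (26/117) × (12/26) × (18/26) × (19/26) ≈ 0.0518889
oats: (22/117) × (15/22) × (9/22) × (6/22) ≈ 0.0143039
Highest score → barley.

barley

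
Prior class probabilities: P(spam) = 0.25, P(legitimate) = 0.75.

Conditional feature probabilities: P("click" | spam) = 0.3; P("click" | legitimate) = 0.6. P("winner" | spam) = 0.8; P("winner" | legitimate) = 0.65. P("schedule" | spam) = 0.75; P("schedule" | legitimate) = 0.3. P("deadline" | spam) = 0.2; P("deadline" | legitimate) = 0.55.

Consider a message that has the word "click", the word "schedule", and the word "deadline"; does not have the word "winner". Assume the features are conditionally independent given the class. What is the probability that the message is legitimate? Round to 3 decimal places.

0.920

spam: 0.25 × 0.3 × (1−0.8) × 0.75 × 0.2 = 0.00225
legitimate: 0.75 × 0.6 × (1−0.65) × 0.3 × 0.55 = 0.0259875
P(legitimate | x) = 0.0259875 / 0.0282375 ≈ 0.920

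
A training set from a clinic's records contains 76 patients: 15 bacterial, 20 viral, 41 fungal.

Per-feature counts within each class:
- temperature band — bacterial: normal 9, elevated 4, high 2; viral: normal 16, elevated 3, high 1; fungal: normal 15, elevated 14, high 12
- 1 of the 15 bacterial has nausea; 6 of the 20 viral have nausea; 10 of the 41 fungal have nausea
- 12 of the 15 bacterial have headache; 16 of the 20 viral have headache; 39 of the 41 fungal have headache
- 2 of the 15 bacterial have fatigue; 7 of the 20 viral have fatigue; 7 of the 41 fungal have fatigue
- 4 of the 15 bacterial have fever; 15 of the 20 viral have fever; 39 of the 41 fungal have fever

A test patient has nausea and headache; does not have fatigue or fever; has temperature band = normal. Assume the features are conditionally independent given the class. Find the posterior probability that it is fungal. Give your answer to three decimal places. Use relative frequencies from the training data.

0.132

bacterial: (15/76) × (9/15) × (1/15) × (12/15) × (13/15) × (11/15) ≈ 0.00401404
viral: (20/76) × (16/20) × (6/20) × (16/20) × (13/20) × (5/20) ≈ 0.00821053
fungal: (41/76) × (15/41) × (10/41) × (39/41) × (34/41) × (2/41) ≈ 0.00185232
P(fungal | x) = 0.00185232 / 0.01407689 ≈ 0.132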